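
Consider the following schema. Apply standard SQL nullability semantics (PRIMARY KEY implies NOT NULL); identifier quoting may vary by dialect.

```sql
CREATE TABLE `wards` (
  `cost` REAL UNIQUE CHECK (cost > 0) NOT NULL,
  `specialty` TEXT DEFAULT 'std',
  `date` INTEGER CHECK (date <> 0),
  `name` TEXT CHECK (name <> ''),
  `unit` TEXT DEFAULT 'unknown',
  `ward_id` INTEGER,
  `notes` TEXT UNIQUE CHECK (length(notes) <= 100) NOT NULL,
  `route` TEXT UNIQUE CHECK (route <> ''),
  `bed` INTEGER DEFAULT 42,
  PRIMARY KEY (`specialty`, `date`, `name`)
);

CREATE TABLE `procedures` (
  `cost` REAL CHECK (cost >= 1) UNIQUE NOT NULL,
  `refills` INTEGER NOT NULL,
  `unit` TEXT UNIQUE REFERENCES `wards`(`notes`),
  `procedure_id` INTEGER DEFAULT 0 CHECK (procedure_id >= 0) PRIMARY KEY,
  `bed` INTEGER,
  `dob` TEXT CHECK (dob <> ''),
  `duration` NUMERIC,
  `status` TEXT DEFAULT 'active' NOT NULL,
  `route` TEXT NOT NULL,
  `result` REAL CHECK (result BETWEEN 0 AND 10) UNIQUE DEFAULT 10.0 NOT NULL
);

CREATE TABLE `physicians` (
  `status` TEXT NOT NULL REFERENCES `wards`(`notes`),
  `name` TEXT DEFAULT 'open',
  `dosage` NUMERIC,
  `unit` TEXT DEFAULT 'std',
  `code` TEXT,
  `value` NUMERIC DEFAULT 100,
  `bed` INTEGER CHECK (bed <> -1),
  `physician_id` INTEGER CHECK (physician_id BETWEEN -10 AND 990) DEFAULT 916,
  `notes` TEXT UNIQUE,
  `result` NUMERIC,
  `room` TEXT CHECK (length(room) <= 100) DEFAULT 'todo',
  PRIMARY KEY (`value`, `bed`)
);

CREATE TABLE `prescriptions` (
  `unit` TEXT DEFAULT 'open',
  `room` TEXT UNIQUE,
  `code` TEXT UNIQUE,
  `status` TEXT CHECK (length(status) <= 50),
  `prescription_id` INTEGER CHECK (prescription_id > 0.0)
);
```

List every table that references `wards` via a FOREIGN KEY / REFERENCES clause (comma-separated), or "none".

- procedures.unit references wards(notes).
- physicians.status references wards(notes).

procedures, physicians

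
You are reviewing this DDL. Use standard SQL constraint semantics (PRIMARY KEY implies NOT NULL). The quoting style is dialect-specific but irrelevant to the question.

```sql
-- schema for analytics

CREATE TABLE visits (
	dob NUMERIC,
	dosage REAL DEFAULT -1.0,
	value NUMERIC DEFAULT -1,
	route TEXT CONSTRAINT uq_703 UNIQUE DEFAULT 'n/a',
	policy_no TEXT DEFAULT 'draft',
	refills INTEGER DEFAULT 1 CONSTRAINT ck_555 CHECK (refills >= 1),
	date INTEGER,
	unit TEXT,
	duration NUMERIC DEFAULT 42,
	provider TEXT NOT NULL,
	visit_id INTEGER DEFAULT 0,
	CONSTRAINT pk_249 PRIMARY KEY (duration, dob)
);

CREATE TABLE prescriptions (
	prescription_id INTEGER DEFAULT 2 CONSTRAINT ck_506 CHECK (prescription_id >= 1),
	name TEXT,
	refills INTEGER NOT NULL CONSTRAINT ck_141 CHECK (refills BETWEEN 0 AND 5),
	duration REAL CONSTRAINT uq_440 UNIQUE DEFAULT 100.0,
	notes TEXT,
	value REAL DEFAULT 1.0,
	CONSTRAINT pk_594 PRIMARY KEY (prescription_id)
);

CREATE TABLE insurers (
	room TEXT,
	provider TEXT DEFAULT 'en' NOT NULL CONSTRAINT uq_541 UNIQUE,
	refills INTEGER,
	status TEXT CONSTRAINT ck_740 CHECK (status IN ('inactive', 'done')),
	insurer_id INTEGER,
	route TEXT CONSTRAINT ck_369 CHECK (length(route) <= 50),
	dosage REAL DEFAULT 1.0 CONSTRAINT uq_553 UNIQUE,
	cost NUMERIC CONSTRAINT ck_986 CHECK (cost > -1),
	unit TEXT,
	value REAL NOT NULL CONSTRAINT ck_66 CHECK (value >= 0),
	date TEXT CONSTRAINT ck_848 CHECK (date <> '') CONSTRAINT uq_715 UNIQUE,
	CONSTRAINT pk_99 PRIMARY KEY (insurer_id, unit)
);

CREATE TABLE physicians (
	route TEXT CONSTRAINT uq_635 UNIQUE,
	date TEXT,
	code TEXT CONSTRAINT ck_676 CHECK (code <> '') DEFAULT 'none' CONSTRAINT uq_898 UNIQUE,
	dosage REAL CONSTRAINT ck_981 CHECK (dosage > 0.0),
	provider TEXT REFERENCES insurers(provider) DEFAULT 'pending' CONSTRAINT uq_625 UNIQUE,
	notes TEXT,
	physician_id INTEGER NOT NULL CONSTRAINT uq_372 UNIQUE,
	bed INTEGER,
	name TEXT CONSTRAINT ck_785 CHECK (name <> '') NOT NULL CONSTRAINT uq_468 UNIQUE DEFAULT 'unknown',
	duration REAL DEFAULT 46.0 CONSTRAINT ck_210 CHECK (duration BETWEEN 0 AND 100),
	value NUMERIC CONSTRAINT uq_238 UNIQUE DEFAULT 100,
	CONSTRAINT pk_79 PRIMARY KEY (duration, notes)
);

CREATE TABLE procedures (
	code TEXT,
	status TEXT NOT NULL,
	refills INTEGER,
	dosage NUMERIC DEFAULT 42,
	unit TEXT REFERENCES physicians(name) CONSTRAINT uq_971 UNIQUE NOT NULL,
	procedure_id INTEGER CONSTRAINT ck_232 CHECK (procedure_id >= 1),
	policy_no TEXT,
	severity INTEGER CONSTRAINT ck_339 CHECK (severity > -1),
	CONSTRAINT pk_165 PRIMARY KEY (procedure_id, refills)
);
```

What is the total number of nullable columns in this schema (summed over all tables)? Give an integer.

visits: 8 nullable (dosage, value, route, policy_no, refills, date, unit, visit_id — PK (duration, dob) and explicit NOT NULL columns excluded).
prescriptions: 4 nullable (name, duration, notes, value — PK (prescription_id) and explicit NOT NULL columns excluded).
insurers: 7 nullable (room, refills, status, route, dosage, cost, date — PK (insurer_id, unit) and explicit NOT NULL columns excluded).
physicians: 7 nullable (route, date, code, dosage, provider, bed, value — PK (duration, notes) and explicit NOT NULL columns excluded).
procedures: 4 nullable (code, dosage, policy_no, severity — PK (procedure_id, refills) and explicit NOT NULL columns excluded).
Total: 8 + 4 + 7 + 7 + 4 = 30.

30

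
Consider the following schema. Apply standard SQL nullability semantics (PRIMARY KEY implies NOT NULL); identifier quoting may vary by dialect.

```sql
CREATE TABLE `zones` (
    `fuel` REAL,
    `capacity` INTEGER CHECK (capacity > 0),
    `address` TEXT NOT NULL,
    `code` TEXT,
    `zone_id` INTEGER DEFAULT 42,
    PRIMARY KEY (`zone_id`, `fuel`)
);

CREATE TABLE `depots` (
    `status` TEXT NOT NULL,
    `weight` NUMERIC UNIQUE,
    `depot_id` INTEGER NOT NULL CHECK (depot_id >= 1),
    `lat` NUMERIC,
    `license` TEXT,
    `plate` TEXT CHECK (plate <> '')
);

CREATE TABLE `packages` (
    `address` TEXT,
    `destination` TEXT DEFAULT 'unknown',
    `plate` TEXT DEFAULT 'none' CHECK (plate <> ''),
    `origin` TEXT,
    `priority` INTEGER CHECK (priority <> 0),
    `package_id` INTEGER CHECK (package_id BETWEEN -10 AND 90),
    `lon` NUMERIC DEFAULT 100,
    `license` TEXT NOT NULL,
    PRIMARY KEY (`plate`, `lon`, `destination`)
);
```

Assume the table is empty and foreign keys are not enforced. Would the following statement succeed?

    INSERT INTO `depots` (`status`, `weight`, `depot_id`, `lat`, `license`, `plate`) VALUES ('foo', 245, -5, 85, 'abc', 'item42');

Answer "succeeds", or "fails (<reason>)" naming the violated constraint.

fails (CHECK on depot_id)

The value -5 for depot_id violates CHECK (depot_id >= 1).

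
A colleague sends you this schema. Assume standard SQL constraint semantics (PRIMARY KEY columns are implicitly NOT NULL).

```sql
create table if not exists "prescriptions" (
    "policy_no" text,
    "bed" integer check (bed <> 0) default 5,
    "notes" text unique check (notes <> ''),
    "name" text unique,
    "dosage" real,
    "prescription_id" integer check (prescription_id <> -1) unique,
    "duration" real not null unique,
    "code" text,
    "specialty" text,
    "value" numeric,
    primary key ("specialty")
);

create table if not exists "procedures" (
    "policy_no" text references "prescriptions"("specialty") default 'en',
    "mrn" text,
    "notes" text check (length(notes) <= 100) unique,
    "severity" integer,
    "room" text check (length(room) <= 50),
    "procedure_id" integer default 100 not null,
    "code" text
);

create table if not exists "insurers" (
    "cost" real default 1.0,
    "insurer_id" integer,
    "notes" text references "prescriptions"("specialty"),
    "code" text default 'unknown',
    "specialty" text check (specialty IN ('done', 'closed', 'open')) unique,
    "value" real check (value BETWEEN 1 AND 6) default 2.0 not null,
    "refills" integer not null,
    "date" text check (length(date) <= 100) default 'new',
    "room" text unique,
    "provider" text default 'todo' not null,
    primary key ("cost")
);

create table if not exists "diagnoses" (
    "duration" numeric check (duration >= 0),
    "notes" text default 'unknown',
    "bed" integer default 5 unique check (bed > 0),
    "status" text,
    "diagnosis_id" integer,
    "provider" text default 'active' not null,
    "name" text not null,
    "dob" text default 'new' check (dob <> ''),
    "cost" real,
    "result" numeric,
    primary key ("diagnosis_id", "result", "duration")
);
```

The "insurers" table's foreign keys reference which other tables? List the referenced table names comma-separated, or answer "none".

- notes REFERENCES prescriptions(specialty).

prescriptions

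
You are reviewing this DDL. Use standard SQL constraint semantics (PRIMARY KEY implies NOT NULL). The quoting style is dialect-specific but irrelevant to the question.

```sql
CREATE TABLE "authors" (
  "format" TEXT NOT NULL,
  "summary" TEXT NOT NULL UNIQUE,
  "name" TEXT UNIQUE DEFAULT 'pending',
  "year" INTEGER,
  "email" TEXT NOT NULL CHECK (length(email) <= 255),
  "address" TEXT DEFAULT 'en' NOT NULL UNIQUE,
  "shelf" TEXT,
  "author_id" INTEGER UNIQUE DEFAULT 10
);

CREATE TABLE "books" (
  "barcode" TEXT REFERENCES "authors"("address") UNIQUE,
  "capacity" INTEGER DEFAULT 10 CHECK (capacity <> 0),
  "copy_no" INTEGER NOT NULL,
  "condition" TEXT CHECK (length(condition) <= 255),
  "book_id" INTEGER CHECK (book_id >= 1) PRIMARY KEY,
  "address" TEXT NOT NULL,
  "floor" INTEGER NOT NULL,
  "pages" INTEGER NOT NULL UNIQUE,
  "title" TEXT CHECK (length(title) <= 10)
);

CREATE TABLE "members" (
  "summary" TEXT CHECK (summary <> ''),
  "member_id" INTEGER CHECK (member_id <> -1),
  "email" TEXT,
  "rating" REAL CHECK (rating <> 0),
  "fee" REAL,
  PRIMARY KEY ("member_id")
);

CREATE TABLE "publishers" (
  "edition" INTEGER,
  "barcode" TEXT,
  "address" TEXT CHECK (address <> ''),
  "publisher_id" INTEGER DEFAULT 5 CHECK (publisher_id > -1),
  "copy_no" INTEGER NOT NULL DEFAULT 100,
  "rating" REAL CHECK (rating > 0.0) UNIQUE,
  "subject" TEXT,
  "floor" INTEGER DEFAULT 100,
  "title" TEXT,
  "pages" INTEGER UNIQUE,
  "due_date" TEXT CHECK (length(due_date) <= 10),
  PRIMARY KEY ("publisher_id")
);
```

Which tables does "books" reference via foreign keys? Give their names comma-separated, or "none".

authors

- barcode REFERENCES authors(address).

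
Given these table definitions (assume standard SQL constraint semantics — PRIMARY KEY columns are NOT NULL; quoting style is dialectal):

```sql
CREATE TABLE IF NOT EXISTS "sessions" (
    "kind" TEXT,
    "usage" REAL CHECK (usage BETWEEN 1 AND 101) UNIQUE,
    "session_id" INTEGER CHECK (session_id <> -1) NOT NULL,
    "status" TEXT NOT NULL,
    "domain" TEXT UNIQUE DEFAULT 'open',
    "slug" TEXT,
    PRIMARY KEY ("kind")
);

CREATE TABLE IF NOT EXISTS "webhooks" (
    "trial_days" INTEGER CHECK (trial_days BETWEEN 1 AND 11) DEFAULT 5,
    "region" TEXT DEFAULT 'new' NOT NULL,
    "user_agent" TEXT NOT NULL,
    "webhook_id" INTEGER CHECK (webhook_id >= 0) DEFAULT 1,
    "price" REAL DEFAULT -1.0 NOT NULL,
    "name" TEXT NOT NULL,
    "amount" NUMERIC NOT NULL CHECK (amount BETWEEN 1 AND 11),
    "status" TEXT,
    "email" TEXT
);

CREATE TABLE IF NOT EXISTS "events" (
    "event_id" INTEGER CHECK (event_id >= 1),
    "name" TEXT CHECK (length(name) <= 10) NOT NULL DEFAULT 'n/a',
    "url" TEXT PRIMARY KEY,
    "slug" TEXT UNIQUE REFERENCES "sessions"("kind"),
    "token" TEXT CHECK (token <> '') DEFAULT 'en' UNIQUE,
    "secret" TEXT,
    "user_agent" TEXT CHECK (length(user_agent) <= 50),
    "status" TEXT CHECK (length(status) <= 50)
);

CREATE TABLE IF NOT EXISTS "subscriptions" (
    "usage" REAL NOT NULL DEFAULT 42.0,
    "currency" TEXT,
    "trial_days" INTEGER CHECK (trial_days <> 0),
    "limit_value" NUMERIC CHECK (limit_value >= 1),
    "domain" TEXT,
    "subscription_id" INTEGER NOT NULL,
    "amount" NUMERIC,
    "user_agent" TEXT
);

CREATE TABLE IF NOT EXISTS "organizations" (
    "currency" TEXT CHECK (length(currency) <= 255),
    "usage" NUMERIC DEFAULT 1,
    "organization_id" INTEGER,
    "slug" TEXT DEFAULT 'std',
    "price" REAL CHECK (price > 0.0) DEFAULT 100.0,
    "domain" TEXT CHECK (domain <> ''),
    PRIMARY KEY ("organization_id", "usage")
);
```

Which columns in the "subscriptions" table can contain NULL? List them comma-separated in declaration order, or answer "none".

- usage: declared NOT NULL → not nullable.
- currency: no NOT NULL constraint applies → nullable.
- trial_days: CHECK does not forbid NULL (a CHECK constraint passes when its expression is NULL) → nullable.
- limit_value: CHECK does not forbid NULL (a CHECK constraint passes when its expression is NULL) → nullable.
- domain: no NOT NULL constraint applies → nullable.
- subscription_id: declared NOT NULL → not nullable.
- amount: no NOT NULL constraint applies → nullable.
- user_agent: no NOT NULL constraint applies → nullable.

currency, trial_days, limit_value, domain, amount, user_agent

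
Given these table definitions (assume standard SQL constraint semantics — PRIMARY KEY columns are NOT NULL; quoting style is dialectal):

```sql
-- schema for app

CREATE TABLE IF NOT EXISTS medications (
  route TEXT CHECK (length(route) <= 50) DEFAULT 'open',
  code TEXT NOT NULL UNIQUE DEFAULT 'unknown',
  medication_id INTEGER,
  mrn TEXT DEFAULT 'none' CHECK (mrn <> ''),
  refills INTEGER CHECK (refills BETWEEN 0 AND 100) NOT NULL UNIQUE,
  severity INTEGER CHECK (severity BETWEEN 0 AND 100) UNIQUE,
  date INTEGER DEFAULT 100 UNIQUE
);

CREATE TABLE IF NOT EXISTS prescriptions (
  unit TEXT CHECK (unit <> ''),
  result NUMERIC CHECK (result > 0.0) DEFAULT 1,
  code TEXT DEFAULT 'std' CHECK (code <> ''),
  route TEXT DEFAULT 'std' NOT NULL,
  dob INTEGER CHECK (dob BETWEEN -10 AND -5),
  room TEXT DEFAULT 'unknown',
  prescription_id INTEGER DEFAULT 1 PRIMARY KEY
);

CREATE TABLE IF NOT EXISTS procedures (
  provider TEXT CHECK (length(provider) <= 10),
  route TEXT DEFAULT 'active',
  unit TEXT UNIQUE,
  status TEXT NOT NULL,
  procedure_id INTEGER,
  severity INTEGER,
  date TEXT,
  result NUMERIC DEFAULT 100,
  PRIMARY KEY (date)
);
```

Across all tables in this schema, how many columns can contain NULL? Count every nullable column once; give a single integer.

16

medications: 5 nullable (route, medication_id, mrn, severity, date — PK none and explicit NOT NULL columns excluded).
prescriptions: 5 nullable (unit, result, code, dob, room — PK (prescription_id) and explicit NOT NULL columns excluded).
procedures: 6 nullable (provider, route, unit, procedure_id, severity, result — PK (date) and explicit NOT NULL columns excluded).
Total: 5 + 5 + 6 = 16.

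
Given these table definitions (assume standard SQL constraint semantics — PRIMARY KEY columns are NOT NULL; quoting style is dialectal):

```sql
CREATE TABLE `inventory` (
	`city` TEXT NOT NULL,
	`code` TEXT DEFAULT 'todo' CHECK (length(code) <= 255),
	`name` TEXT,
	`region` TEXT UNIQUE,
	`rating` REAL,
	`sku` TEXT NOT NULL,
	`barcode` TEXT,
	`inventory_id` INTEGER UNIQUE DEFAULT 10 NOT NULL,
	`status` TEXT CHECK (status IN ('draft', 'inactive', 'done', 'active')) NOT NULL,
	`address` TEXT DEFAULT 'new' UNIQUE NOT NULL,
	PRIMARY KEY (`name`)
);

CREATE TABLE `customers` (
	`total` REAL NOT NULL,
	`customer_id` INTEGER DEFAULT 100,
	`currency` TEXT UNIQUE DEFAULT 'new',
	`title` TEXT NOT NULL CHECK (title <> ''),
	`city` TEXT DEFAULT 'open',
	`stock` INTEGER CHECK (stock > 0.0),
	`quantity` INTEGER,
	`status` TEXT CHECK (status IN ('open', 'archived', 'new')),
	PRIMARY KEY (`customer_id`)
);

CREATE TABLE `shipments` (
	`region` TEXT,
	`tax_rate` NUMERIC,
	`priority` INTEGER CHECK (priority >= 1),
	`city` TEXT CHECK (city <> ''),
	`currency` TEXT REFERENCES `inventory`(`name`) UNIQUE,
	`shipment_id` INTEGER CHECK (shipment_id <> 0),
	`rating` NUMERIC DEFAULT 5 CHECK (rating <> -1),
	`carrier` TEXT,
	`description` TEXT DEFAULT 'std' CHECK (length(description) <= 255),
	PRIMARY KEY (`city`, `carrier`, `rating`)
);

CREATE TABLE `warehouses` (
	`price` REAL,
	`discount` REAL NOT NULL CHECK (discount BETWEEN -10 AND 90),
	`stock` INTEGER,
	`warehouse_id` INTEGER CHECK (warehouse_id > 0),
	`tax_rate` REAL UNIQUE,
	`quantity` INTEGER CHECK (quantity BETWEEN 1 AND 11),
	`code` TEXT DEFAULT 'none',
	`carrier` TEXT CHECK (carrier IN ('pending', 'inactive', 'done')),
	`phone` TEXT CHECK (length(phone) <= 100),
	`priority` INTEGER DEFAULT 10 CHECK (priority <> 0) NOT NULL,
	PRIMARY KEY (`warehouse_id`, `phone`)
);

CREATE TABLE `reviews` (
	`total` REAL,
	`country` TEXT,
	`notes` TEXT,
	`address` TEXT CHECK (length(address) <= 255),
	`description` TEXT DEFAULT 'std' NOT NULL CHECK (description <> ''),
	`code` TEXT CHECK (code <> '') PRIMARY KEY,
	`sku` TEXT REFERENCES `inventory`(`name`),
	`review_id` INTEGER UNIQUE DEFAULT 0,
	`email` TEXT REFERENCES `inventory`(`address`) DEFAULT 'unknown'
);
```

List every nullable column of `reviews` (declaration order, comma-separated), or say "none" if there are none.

total, country, notes, address, sku, review_id, email

- total: no NOT NULL constraint applies → nullable.
- country: no NOT NULL constraint applies → nullable.
- notes: no NOT NULL constraint applies → nullable.
- address: CHECK does not forbid NULL (a CHECK constraint passes when its expression is NULL) → nullable.
- description: declared NOT NULL → not nullable.
- code: part of the PRIMARY KEY, which implies NOT NULL → not nullable.
- sku: a foreign key column may be NULL unless separately constrained → nullable.
- review_id: UNIQUE does not imply NOT NULL → nullable.
- email: a foreign key column may be NULL unless separately constrained → nullable.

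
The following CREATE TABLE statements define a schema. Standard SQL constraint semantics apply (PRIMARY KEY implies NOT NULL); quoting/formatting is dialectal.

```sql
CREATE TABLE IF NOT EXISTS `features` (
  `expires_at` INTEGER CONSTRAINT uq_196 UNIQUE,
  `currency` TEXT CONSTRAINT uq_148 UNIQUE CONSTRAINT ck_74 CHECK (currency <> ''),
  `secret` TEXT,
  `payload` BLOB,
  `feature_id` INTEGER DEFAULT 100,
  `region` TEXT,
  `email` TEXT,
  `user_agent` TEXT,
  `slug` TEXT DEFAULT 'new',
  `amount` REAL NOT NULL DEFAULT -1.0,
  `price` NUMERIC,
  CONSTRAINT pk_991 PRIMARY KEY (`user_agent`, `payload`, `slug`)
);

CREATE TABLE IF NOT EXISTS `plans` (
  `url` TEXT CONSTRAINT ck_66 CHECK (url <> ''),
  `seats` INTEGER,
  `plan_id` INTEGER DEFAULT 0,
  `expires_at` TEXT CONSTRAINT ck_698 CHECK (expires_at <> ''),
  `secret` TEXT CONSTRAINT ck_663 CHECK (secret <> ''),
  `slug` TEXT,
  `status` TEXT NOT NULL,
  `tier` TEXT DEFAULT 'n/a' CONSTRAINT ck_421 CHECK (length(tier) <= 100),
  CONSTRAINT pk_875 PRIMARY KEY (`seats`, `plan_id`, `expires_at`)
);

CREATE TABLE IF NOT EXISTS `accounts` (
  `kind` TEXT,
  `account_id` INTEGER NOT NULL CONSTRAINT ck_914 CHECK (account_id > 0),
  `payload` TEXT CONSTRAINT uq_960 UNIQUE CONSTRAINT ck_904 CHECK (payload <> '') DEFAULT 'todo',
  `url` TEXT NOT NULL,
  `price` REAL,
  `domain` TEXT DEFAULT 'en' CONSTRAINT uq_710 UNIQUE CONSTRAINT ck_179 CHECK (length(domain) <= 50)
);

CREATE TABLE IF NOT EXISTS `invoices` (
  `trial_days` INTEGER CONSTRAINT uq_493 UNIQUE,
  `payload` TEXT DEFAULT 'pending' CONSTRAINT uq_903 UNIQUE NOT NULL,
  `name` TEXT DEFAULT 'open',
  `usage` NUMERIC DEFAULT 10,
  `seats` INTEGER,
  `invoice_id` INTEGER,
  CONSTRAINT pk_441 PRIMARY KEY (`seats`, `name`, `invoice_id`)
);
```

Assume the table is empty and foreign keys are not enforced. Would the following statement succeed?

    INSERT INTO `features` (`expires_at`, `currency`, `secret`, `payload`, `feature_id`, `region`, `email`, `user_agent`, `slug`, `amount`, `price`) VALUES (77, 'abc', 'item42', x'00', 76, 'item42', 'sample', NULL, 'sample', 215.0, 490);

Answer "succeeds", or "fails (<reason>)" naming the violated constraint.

user_agent is explicitly set to NULL, but user_agent is part of the PRIMARY KEY (implied NOT NULL).

fails (NOT NULL on user_agent)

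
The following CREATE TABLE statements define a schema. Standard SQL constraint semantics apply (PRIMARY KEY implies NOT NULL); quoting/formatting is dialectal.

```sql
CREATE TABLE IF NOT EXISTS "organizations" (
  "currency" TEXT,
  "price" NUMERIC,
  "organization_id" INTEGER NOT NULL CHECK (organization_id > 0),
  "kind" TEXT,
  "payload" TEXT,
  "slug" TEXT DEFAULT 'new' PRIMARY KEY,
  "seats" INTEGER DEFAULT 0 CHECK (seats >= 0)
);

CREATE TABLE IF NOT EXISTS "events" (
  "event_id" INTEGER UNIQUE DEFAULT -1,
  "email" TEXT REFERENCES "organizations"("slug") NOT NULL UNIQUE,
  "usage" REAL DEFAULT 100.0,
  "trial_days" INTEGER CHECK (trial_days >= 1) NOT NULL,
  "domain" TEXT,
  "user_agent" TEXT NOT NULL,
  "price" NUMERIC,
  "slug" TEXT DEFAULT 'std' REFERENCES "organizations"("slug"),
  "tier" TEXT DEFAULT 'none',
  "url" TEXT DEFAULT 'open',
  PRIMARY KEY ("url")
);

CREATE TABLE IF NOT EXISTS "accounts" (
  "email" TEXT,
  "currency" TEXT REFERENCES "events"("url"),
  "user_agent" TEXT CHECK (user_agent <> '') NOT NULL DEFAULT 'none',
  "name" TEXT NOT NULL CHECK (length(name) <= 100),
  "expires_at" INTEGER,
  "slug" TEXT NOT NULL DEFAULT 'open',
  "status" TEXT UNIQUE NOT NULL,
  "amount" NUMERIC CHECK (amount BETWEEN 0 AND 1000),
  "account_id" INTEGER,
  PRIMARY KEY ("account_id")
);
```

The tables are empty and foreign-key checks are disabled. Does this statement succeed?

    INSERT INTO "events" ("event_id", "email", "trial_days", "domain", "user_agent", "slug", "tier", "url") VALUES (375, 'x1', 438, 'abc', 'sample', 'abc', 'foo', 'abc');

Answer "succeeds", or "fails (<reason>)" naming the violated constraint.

succeeds

NOT NULL columns: email is supplied; trial_days is supplied; url is supplied; user_agent is supplied.
CHECK constraints: 438 satisfies (trial_days >= 1).
No constraint is violated.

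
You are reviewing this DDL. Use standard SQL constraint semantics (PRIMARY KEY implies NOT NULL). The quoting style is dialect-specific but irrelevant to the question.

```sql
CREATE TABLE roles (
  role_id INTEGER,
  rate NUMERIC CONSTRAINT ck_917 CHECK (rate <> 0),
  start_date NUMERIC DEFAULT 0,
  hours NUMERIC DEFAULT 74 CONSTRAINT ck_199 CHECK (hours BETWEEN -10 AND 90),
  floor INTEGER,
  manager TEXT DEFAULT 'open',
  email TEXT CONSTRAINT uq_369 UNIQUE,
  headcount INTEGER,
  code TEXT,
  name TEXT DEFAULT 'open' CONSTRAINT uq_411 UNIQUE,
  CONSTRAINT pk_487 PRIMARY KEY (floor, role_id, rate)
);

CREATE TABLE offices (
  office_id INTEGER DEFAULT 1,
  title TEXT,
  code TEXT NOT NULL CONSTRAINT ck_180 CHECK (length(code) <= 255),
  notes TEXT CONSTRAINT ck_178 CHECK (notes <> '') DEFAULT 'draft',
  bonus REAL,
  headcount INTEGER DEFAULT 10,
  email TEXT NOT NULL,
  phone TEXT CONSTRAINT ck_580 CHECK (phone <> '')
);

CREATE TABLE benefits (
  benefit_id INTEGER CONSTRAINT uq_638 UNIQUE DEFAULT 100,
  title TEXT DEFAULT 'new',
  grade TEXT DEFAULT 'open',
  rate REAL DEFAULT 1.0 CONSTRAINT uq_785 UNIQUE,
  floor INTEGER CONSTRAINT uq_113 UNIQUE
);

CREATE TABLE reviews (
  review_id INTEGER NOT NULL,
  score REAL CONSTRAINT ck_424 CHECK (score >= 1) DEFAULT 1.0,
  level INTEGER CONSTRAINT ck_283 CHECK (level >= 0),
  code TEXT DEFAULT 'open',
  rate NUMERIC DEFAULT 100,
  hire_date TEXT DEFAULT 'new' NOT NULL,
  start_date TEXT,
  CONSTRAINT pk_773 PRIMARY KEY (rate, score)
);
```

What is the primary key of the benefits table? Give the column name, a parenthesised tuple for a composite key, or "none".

No column is declared PRIMARY KEY inline, and there is no table-level PRIMARY KEY clause in benefits.

none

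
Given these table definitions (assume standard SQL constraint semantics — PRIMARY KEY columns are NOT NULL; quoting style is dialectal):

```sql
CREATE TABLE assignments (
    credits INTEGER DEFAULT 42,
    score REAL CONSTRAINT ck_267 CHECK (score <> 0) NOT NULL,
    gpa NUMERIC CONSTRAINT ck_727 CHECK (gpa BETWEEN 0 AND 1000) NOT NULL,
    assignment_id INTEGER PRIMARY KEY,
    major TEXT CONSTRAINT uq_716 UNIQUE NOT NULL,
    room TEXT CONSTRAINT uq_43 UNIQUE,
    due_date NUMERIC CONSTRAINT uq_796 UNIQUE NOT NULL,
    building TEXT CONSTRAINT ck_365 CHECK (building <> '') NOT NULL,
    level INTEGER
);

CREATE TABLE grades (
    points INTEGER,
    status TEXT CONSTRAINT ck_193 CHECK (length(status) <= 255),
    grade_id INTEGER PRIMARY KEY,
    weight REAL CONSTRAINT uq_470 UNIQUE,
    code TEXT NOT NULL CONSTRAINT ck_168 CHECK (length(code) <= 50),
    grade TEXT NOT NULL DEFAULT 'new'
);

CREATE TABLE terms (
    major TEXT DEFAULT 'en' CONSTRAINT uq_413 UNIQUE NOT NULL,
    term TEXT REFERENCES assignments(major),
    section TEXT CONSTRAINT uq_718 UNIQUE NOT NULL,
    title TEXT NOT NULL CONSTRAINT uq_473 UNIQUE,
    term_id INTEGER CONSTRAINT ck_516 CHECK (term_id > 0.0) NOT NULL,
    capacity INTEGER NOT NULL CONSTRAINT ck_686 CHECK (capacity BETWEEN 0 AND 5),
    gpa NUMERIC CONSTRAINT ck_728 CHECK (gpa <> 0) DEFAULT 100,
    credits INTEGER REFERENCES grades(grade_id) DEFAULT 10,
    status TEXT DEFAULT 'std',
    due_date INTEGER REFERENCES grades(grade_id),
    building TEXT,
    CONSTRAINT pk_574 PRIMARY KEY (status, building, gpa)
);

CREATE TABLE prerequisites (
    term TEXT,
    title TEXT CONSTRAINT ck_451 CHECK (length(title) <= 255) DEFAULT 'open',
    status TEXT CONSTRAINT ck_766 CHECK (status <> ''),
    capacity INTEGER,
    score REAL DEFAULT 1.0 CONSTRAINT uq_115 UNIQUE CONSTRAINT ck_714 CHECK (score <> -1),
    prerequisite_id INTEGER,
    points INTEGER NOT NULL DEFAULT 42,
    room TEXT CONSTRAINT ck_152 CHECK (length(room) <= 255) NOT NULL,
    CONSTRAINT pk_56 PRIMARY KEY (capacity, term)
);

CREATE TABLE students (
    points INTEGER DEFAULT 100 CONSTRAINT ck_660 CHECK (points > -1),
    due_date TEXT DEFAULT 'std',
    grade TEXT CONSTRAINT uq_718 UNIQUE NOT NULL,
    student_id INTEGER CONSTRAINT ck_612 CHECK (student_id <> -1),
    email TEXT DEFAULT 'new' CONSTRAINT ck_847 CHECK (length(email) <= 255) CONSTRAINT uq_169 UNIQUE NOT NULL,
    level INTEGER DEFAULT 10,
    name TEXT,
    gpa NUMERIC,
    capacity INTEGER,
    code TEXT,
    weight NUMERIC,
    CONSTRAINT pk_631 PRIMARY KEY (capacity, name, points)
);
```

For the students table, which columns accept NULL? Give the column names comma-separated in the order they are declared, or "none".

- points: part of the PRIMARY KEY, which implies NOT NULL → not nullable.
- due_date: DEFAULT only fills an omitted column; an explicit NULL is still allowed → nullable.
- grade: declared NOT NULL → not nullable.
- student_id: CHECK does not forbid NULL (a CHECK constraint passes when its expression is NULL) → nullable.
- email: declared NOT NULL → not nullable.
- level: DEFAULT only fills an omitted column; an explicit NULL is still allowed → nullable.
- name: part of the PRIMARY KEY, which implies NOT NULL → not nullable.
- gpa: no NOT NULL constraint applies → nullable.
- capacity: part of the PRIMARY KEY, which implies NOT NULL → not nullable.
- code: no NOT NULL constraint applies → nullable.
- weight: no NOT NULL constraint applies → nullable.

due_date, student_id, level, gpa, code, weight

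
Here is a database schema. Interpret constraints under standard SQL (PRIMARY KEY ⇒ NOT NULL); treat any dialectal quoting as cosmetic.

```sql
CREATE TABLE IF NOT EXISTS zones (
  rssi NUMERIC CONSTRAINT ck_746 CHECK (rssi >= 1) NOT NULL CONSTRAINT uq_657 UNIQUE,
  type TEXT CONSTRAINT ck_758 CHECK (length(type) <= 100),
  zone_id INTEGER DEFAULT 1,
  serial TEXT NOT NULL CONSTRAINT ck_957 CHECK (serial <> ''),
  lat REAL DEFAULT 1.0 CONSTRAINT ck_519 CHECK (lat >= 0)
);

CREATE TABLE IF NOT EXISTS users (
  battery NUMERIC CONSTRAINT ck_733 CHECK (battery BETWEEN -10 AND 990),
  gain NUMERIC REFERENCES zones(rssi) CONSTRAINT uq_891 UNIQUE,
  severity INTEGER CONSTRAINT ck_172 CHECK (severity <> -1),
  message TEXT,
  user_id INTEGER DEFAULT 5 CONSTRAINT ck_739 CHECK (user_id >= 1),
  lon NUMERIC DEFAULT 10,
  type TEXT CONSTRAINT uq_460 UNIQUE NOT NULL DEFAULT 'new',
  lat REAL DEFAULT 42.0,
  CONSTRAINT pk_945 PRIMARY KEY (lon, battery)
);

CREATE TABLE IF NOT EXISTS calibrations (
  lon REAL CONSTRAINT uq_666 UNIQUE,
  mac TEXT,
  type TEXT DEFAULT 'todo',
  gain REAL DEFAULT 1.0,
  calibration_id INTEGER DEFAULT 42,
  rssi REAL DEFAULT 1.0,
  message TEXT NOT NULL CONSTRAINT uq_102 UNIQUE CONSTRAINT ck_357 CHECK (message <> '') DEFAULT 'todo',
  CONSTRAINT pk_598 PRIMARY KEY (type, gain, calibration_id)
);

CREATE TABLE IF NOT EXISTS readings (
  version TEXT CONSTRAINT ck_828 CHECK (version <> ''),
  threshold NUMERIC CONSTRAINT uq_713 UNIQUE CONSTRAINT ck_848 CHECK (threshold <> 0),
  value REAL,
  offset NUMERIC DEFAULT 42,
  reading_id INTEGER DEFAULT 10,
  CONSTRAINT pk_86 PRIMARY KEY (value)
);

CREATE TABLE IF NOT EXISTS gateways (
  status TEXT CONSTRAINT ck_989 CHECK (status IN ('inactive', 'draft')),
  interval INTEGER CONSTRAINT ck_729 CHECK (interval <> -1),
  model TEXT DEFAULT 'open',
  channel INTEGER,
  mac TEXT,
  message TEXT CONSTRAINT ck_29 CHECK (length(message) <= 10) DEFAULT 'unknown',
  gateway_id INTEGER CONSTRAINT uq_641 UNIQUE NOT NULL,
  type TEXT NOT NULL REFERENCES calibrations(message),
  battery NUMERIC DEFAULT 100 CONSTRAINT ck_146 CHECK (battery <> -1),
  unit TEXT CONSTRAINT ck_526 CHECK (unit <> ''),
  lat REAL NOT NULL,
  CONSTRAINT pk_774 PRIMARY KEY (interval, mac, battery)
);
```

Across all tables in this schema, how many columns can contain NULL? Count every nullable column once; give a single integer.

20

zones: 3 nullable (type, zone_id, lat — PK none and explicit NOT NULL columns excluded).
users: 5 nullable (gain, severity, message, user_id, lat — PK (lon, battery) and explicit NOT NULL columns excluded).
calibrations: 3 nullable (lon, mac, rssi — PK (type, gain, calibration_id) and explicit NOT NULL columns excluded).
readings: 4 nullable (version, threshold, offset, reading_id — PK (value) and explicit NOT NULL columns excluded).
gateways: 5 nullable (status, model, channel, message, unit — PK (interval, mac, battery) and explicit NOT NULL columns excluded).
Total: 3 + 5 + 3 + 4 + 5 = 20.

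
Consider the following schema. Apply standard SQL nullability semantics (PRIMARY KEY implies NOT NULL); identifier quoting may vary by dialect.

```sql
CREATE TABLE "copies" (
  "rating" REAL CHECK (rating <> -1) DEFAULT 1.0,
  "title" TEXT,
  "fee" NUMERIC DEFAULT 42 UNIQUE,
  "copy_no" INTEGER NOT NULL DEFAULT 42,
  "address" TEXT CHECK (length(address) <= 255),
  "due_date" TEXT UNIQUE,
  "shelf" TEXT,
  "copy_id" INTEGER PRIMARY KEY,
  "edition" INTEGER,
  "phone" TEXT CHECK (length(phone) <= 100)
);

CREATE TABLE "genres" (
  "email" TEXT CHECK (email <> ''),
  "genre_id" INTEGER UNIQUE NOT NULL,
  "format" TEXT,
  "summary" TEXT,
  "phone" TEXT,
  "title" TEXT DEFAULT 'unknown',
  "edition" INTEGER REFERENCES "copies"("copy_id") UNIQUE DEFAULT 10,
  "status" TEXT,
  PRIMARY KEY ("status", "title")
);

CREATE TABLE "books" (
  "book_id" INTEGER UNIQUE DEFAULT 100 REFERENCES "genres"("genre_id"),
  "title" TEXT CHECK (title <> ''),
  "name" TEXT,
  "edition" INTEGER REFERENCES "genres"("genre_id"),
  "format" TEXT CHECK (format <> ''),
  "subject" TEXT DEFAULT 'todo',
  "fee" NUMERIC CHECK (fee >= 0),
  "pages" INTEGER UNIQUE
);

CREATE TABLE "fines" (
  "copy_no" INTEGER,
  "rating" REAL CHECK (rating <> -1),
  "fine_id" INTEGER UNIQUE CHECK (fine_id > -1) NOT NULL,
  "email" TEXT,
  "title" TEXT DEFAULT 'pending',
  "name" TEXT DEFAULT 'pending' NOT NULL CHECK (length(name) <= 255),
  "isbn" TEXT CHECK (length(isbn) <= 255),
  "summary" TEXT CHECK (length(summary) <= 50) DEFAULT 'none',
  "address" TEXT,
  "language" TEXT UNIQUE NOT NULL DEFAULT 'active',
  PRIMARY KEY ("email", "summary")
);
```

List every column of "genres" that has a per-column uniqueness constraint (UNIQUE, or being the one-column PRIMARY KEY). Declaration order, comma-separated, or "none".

genre_id, edition

- email: no UNIQUE or single-column PK constraint.
- genre_id: declared UNIQUE → unique.
- format: no UNIQUE or single-column PK constraint.
- summary: no UNIQUE or single-column PK constraint.
- phone: no UNIQUE or single-column PK constraint.
- title: part of a composite PRIMARY KEY — only the tuple is unique, not this column on its own.
- edition: declared UNIQUE → unique.
- status: part of a composite PRIMARY KEY — only the tuple is unique, not this column on its own.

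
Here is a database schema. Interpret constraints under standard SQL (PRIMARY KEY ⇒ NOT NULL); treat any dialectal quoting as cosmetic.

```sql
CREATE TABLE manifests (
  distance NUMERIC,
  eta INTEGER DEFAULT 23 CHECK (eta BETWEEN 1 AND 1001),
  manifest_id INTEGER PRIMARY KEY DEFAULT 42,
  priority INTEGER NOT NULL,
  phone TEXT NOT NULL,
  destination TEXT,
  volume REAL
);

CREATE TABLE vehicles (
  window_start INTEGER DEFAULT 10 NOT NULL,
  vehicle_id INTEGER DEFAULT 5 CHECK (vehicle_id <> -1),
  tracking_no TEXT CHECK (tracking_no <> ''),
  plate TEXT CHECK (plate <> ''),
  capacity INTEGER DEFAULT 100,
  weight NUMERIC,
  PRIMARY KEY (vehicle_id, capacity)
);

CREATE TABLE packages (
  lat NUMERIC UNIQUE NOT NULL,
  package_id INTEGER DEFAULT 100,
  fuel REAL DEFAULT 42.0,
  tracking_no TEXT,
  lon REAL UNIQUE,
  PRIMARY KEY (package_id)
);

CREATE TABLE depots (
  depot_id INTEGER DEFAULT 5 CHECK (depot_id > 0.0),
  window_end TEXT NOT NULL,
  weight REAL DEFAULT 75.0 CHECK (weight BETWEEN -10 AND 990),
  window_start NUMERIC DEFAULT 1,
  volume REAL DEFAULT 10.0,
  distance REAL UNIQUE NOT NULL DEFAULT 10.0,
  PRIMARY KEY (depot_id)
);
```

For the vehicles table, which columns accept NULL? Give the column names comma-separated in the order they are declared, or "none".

- window_start: declared NOT NULL → not nullable.
- vehicle_id: part of the PRIMARY KEY, which implies NOT NULL → not nullable.
- tracking_no: CHECK does not forbid NULL (a CHECK constraint passes when its expression is NULL) → nullable.
- plate: CHECK does not forbid NULL (a CHECK constraint passes when its expression is NULL) → nullable.
- capacity: part of the PRIMARY KEY, which implies NOT NULL → not nullable.
- weight: no NOT NULL constraint applies → nullable.

tracking_no, plate, weight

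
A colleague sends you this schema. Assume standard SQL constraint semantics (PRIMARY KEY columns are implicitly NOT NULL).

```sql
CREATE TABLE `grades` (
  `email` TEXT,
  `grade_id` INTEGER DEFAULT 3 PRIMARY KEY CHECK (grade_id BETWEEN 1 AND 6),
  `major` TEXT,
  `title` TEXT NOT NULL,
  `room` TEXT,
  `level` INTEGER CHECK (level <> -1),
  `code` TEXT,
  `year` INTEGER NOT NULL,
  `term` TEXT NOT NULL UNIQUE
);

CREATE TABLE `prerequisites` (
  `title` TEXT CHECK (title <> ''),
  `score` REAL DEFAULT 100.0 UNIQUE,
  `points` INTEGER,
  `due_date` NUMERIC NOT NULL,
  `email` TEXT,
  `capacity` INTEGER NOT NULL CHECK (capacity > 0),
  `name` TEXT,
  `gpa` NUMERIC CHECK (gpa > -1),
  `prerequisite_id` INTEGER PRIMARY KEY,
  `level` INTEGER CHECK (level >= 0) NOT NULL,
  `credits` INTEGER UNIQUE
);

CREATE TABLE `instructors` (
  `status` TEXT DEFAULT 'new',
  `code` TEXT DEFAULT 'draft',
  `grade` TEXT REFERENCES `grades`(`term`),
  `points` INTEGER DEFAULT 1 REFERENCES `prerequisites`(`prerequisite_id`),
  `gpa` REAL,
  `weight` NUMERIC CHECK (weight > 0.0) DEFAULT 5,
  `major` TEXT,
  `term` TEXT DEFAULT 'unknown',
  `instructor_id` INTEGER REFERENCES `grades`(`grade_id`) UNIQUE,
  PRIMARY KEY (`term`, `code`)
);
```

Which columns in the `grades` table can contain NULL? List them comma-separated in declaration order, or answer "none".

email, major, room, level, code

- email: no NOT NULL constraint applies → nullable.
- grade_id: part of the PRIMARY KEY, which implies NOT NULL → not nullable.
- major: no NOT NULL constraint applies → nullable.
- title: declared NOT NULL → not nullable.
- room: no NOT NULL constraint applies → nullable.
- level: CHECK does not forbid NULL (a CHECK constraint passes when its expression is NULL) → nullable.
- code: no NOT NULL constraint applies → nullable.
- year: declared NOT NULL → not nullable.
- term: declared NOT NULL → not nullable.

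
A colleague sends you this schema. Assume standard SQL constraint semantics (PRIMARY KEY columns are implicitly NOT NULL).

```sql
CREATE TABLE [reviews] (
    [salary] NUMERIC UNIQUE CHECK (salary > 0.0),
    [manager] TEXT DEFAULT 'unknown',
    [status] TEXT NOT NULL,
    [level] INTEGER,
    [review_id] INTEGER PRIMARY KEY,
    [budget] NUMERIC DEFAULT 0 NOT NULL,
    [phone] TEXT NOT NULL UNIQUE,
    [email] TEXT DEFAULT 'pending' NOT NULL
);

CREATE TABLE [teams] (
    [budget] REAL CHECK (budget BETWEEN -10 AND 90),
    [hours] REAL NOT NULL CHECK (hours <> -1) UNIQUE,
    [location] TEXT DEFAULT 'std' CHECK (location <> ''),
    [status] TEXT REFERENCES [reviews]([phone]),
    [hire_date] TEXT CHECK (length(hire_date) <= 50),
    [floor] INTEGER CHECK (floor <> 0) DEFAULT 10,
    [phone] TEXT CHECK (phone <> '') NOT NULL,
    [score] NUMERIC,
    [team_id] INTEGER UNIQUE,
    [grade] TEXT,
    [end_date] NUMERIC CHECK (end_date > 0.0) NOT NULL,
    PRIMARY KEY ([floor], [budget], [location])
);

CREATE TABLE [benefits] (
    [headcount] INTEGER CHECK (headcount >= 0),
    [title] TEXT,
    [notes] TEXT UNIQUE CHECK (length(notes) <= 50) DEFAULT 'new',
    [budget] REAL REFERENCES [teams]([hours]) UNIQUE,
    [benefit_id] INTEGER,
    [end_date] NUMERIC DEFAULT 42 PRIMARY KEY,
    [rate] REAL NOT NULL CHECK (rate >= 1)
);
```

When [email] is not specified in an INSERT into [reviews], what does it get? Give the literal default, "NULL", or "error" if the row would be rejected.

email has an explicit DEFAULT 'pending'.
When the column is omitted from an INSERT, that default is used.

'pending'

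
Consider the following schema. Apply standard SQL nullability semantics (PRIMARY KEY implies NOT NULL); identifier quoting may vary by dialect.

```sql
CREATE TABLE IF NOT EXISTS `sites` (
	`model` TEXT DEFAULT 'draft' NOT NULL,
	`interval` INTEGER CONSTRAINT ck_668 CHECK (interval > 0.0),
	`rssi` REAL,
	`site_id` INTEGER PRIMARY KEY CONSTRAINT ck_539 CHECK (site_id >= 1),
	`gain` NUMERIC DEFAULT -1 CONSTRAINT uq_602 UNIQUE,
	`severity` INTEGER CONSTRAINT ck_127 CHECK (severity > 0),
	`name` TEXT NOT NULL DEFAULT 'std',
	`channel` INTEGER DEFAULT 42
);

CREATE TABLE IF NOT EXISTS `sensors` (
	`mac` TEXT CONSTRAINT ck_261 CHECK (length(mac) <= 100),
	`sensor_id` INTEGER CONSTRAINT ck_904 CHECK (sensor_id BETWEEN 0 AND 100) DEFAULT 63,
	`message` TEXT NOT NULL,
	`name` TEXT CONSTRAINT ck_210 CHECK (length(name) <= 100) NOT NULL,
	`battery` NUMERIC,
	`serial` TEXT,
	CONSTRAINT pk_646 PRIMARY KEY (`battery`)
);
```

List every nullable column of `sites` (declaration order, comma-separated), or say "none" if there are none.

- model: declared NOT NULL → not nullable.
- interval: CHECK does not forbid NULL (a CHECK constraint passes when its expression is NULL) → nullable.
- rssi: no NOT NULL constraint applies → nullable.
- site_id: part of the PRIMARY KEY, which implies NOT NULL → not nullable.
- gain: UNIQUE does not imply NOT NULL → nullable.
- severity: CHECK does not forbid NULL (a CHECK constraint passes when its expression is NULL) → nullable.
- name: declared NOT NULL → not nullable.
- channel: DEFAULT only fills an omitted column; an explicit NULL is still allowed → nullable.

interval, rssi, gain, severity, channel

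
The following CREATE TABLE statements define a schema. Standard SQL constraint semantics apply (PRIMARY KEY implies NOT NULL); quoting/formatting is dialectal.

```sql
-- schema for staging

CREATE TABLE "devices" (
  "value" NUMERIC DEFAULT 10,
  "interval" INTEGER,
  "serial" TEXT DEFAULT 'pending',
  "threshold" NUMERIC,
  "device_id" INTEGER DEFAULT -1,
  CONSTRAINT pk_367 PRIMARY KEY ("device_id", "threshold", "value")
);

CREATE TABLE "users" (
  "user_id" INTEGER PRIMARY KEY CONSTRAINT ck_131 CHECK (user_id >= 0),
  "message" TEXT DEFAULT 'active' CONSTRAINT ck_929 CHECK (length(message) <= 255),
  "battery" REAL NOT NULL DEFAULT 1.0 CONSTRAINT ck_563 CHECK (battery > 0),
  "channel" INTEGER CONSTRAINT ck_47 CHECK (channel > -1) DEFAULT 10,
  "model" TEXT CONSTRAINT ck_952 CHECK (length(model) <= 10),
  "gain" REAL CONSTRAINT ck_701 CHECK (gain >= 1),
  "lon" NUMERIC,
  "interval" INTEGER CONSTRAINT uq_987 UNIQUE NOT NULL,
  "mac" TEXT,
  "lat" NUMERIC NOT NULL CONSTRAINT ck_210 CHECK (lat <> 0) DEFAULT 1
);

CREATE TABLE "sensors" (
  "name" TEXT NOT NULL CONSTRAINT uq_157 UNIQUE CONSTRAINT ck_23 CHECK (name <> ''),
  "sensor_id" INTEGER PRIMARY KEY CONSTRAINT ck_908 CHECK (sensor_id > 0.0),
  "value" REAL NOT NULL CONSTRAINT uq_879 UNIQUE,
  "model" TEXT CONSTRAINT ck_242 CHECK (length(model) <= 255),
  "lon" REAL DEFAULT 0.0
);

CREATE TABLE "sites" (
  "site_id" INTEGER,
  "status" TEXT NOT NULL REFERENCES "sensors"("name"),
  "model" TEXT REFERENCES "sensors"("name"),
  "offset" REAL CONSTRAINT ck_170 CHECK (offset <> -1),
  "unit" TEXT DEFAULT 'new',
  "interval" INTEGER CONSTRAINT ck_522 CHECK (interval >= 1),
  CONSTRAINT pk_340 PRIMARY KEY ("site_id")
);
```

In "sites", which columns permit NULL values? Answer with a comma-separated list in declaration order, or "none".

- site_id: part of the PRIMARY KEY, which implies NOT NULL → not nullable.
- status: declared NOT NULL → not nullable.
- model: a foreign key column may be NULL unless separately constrained → nullable.
- offset: CHECK does not forbid NULL (a CHECK constraint passes when its expression is NULL) → nullable.
- unit: DEFAULT only fills an omitted column; an explicit NULL is still allowed → nullable.
- interval: CHECK does not forbid NULL (a CHECK constraint passes when its expression is NULL) → nullable.

model, offset, unit, interval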